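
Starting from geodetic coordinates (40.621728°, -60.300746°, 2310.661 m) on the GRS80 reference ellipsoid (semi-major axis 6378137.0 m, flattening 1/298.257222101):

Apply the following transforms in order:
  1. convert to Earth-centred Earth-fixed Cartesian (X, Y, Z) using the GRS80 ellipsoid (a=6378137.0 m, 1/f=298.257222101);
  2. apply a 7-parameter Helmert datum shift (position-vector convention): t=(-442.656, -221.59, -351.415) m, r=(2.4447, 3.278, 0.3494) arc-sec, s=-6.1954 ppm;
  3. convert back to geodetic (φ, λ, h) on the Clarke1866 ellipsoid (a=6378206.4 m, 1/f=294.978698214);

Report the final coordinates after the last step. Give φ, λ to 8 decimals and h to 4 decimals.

φ=40.62055868°, λ=-60.30610130°, h=2052.9139 m

start: φ=40.621728°, λ=-60.300746°, h=2310.661 m
→ ECEF (a=6378137.000, f=1/298.257222101): X=2402820.2114, Y=-4212719.7226, Z=4132133.6042
→ Helmert 7p (PV): X=2402435.4732, Y=-4212960.1177, Z=4131668.4732
→ geod (Bowring, a=6378206.400): φ=40.62055868°, λ=-60.30610130°, h=2052.9139 m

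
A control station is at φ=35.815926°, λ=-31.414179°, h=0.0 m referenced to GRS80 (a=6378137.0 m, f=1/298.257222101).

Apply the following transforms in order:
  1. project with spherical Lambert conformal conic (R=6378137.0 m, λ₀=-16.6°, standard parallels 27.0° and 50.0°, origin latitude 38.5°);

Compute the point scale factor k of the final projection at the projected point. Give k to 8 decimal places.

0.98119043

start: φ=35.815926°, λ=-31.414179°, h=0.000 m
→ into lcc (λ₀=-16.6°): φ=35.81592600°, λ−λ₀=-14.81417900°
scale k = 0.98119043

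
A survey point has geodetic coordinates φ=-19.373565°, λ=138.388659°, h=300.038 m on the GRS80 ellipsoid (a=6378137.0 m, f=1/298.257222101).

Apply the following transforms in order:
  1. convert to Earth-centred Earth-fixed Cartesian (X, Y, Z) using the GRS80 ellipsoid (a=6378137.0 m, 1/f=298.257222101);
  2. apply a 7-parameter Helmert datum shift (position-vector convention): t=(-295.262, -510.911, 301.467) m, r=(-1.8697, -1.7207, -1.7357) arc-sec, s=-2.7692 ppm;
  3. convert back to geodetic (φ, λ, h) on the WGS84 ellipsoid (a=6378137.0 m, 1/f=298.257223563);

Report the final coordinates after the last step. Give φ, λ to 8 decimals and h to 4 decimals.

start: φ=-19.373565°, λ=138.388659°, h=300.038 m
→ ECEF (a=6378137.000, f=1/298.257222101): X=-4500565.0083, Y=3997381.9156, Z=-2102503.4601
→ Helmert 7p (PV): X=-4500796.6304, Y=3996878.7485, Z=-2102269.9497
→ geod (Bowring, a=6378137.000): φ=-19.37205729°, λ=138.39370403°, h=70.7511 m

φ=-19.37205729°, λ=138.39370403°, h=70.7511 m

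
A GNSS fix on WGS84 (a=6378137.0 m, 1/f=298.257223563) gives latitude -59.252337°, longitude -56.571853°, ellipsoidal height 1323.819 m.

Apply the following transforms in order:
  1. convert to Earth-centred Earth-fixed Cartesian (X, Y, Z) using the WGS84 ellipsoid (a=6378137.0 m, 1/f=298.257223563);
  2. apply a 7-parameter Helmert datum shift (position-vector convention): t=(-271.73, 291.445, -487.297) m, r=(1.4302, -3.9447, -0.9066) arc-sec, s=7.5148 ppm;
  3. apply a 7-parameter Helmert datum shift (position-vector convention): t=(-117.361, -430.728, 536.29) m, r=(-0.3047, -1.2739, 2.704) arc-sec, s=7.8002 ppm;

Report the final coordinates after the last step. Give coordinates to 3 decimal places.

X=1801016.323 m, Y=-2728905.039 m, Z=-5459502.315 m

start: φ=-59.252337°, λ=-56.571853°, h=1323.819 m
→ ECEF (a=6378137.000, f=1/298.257223563): X=1801215.9226, Y=-2728769.4509, Z=-5459498.3720
→ Helmert 7p (PV): X=1801050.1451, Y=-2728468.5737, Z=-5460011.1694
→ Helmert 7p (PV): X=1801016.3229, Y=-2728905.0392, Z=-5459502.3145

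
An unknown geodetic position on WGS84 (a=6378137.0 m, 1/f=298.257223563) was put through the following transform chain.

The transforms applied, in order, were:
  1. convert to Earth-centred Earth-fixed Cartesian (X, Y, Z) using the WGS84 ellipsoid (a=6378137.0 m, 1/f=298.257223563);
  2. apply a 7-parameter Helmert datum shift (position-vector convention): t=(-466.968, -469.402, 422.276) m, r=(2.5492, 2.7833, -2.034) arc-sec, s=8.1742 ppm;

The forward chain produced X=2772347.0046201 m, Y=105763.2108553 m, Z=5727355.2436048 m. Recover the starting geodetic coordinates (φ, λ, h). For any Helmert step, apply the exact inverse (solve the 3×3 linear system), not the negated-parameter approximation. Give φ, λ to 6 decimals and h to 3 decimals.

φ=64.299978°, λ=2.196141°, h=2914.630 m

start: X=2772347.0046, Y=105763.2109, Z=5727355.2436 m
→ Helmert⁻¹: X=2772712.9807, Y=106329.8648, Z=5726922.2553
→ geod (Bowring, a=6378137.000): φ=64.29997800°, λ=2.19614100°, h=2914.6300 m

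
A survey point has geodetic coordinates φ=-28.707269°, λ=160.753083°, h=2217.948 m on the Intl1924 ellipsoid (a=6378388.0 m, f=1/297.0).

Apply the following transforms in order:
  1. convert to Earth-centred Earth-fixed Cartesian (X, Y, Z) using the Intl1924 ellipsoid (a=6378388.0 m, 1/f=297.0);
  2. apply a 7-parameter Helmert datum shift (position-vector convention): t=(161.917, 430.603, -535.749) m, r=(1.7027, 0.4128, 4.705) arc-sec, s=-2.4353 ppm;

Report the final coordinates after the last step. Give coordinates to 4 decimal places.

X=-5287512.2493 m, Y=1846537.5759 m, Z=-3047095.5953 m

start: φ=-28.707269°, λ=160.753083°, h=2217.948 m
→ ECEF (a=6378388.000, f=1/297.0): X=-5287638.8333, Y=1846206.9329, Z=-3046593.0881
→ Helmert 7p (PV): X=-5287512.2493, Y=1846537.5759, Z=-3047095.5953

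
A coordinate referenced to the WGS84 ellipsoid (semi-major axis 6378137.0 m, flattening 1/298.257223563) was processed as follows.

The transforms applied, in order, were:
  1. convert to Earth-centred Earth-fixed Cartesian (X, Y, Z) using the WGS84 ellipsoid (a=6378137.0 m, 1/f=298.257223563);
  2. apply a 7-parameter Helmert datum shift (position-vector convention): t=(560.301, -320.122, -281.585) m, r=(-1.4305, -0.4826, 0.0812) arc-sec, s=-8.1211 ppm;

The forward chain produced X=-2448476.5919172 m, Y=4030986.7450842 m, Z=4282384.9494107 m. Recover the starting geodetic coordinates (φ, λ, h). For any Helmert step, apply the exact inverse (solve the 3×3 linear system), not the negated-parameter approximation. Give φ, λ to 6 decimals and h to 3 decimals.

φ=42.429468°, λ=121.278928°, h=2667.912 m

start: X=-2448476.5919, Y=4030986.7451, Z=4282384.9494 m
→ Helmert⁻¹: X=-2449045.1746, Y=4031310.8682, Z=4282735.0029
→ geod (Bowring, a=6378137.000): φ=42.42946800°, λ=121.27892800°, h=2667.9120 m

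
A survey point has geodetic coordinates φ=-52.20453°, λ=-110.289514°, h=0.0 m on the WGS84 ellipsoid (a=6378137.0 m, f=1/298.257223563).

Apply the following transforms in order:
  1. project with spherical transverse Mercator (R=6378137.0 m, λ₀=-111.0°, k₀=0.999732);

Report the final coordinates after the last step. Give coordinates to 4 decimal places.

E=48457.1546 m, N=-5810061.6621 m

start: φ=-52.204530°, λ=-110.289514°, h=0.000 m
→ tm (R=6378137.0, λ₀=-111.0°): E=48457.1546, N=-5810061.6621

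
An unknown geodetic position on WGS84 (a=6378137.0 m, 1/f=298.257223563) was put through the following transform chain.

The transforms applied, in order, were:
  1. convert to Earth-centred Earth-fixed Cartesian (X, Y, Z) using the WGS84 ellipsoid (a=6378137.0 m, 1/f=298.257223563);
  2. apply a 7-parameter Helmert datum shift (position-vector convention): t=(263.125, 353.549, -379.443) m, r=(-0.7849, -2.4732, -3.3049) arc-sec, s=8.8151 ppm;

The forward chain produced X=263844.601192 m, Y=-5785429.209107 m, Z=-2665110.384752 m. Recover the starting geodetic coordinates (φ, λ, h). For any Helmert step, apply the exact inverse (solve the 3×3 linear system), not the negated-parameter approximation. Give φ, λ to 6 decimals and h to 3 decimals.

φ=-24.853277°, λ=-87.390987°, h=944.471 m

start: X=263844.6012, Y=-5785429.2091, Z=-2665110.3848 m
→ Helmert⁻¹: X=263639.9038, Y=-5785717.3920, Z=-2664732.6296
→ geod (Bowring, a=6378137.000): φ=-24.85327700°, λ=-87.39098700°, h=944.4710 m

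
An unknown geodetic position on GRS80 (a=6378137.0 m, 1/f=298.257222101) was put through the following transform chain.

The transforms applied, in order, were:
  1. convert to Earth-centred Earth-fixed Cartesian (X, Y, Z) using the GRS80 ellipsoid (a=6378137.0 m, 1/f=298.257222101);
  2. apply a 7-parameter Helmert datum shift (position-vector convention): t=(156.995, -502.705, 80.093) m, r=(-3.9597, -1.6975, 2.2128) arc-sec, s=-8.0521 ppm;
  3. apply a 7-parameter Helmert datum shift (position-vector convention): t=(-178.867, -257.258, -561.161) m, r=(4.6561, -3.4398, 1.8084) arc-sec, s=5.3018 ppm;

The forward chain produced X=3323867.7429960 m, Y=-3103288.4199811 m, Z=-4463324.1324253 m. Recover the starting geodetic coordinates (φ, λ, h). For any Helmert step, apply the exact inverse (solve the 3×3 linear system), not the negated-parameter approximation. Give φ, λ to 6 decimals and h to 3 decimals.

φ=-44.658938°, λ=-43.029410°, h=3498.976 m

start: X=3323867.7430, Y=-3103288.4200, Z=-4463324.1324 m
→ Helmert⁻¹: X=3323927.3571, Y=-3103144.5914, Z=-4462724.6942
→ Helmert⁻¹: X=3323727.1123, Y=-3102616.8507, Z=-4462927.6372
→ geod (Bowring, a=6378137.000): φ=-44.65893800°, λ=-43.02941000°, h=3498.9760 m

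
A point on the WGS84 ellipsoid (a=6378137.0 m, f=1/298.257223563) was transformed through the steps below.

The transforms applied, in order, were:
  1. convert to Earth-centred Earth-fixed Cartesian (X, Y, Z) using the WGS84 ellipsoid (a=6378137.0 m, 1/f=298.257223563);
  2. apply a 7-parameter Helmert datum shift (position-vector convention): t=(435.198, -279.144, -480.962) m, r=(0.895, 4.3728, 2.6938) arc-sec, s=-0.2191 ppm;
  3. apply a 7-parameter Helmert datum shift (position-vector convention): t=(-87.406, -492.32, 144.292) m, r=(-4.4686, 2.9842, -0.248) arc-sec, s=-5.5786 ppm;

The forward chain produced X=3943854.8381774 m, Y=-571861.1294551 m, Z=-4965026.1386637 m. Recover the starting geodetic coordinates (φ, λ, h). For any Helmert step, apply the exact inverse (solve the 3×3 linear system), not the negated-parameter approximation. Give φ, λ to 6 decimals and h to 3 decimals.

φ=-51.435402°, λ=-8.239248°, h=898.071 m

start: X=3943854.8382, Y=-571861.1295, Z=-4965026.1387 m
→ Helmert⁻¹: X=3944036.7677, Y=-571259.6879, Z=-4965153.4439
→ Helmert⁻¹: X=3943700.2248, Y=-571053.7151, Z=-4964587.4857
→ geod (Bowring, a=6378137.000): φ=-51.43540200°, λ=-8.23924800°, h=898.0710 m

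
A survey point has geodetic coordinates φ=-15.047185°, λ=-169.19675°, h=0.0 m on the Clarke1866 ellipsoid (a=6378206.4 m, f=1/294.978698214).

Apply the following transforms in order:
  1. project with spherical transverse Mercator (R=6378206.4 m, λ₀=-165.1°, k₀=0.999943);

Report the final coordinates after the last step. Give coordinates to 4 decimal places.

E=-440715.9710 m, N=-1679063.2025 m

start: φ=-15.047185°, λ=-169.196750°, h=0.000 m
→ tm (R=6378206.4, λ₀=-165.1°): E=-440715.9710, N=-1679063.2025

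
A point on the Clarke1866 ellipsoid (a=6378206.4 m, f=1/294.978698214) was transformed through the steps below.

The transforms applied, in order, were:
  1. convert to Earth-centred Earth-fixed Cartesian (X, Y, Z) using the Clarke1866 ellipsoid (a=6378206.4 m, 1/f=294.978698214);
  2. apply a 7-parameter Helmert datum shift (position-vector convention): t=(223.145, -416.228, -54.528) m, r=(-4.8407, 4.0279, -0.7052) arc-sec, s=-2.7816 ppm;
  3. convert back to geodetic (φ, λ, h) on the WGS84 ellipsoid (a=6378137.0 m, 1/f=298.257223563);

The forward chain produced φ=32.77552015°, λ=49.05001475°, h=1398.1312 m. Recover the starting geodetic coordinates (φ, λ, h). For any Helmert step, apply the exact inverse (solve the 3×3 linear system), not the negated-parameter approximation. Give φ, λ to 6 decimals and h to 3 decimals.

φ=32.778816°, λ=49.054897°, h=1587.505 m

start: φ=32.775520°, λ=49.050015°, h=1398.131 m
→ ECEF (a=6378137.000, f=1/298.257223563): X=3518952.8340, Y=4055236.1354, Z=3433809.9980
→ Helmert⁻¹: X=3518658.5518, Y=4055595.0833, Z=3434037.9676
→ geod (Bowring, a=6378206.400): φ=32.77881600°, λ=49.05489700°, h=1587.5050 m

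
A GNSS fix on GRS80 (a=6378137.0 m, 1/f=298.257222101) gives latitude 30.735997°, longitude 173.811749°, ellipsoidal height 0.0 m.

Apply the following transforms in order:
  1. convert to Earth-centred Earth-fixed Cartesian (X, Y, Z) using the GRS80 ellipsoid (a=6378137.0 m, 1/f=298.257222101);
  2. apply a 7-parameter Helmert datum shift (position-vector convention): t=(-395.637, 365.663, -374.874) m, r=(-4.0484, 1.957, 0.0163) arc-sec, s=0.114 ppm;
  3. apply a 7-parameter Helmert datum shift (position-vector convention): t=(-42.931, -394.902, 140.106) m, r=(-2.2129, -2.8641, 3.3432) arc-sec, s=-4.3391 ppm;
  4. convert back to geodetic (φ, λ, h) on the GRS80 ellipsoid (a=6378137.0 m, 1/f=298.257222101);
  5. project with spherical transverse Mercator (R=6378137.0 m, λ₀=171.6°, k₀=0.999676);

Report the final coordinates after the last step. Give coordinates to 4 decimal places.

start: φ=30.735997°, λ=173.811749°, h=0.000 m
→ ECEF (a=6378137.000, f=1/298.257222101): X=-5455035.7897, Y=591474.7488, Z=3240770.2115
→ Helmert 7p (PV): X=-5455401.3475, Y=591903.6554, Z=3240435.8543
→ Helmert 7p (PV): X=-5455475.1957, Y=591452.5274, Z=3240479.7986
→ geod (Bowring, a=6378137.000): φ=30.73174279°, λ=173.81247423°, h=225.0164 m
→ tm (R=6378137.0, λ₀=171.6°): E=211661.1447, N=3422022.5373

E=211661.1447 m, N=3422022.5373 m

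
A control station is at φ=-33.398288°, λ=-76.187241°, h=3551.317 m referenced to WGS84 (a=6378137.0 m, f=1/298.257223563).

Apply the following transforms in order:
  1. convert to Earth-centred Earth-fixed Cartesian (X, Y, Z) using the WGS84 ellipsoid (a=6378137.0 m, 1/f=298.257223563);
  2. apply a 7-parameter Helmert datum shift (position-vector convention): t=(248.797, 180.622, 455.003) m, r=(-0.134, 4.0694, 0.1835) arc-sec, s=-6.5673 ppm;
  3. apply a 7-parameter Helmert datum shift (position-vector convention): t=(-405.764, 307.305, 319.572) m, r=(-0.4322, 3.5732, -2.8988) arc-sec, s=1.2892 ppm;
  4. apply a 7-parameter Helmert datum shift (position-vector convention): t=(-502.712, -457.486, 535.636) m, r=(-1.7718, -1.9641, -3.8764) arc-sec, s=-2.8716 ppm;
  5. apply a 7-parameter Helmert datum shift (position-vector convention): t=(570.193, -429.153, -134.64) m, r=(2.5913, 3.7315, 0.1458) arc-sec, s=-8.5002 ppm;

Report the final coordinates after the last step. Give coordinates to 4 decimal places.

start: φ=-33.398288°, λ=-76.187241°, h=3551.317 m
→ ECEF (a=6378137.000, f=1/298.257223563): X=1273312.5042, Y=-5179020.9672, Z=-3492876.4352
→ Helmert 7p (PV): X=1273488.6358, Y=-5178807.4694, Z=-3492420.2499
→ Helmert 7p (PV): X=1272951.2311, Y=-5178532.0562, Z=-3492116.3899
→ Helmert 7p (PV): X=1272380.7948, Y=-5179028.5914, Z=-3491514.1216
→ Helmert 7p (PV): X=1272880.6693, Y=-5179368.9588, Z=-3491707.1647

X=1272880.6693 m, Y=-5179368.9588 m, Z=-3491707.1647 m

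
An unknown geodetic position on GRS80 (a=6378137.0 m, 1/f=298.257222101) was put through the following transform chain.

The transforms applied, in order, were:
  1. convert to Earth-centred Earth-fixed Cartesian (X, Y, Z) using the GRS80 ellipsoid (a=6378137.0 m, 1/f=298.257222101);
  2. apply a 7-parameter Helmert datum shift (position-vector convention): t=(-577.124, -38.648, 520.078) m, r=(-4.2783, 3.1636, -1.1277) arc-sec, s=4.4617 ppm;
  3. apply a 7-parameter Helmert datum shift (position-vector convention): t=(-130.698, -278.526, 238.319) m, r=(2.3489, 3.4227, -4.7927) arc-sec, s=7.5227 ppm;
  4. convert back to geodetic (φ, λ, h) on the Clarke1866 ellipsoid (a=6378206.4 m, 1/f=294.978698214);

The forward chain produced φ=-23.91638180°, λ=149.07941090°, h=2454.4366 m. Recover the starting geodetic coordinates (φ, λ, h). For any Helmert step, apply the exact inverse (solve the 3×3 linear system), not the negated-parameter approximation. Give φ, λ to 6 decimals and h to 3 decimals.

φ=-23.923978°, λ=149.074196°, h=2310.204 m

start: φ=-23.916382°, λ=149.079411°, h=2454.437 m
→ ECEF (a=6378206.400, f=1/294.978698214): X=-5006633.1037, Y=2998852.1681, Z=-2570666.5406
→ Helmert⁻¹: X=-5006491.7640, Y=2998962.5256, Z=-2571002.7474
→ Helmert⁻¹: X=-5005869.2606, Y=2999013.7627, Z=-2571525.9251
→ geod (Bowring, a=6378137.000): φ=-23.92397800°, λ=149.07419600°, h=2310.2040 m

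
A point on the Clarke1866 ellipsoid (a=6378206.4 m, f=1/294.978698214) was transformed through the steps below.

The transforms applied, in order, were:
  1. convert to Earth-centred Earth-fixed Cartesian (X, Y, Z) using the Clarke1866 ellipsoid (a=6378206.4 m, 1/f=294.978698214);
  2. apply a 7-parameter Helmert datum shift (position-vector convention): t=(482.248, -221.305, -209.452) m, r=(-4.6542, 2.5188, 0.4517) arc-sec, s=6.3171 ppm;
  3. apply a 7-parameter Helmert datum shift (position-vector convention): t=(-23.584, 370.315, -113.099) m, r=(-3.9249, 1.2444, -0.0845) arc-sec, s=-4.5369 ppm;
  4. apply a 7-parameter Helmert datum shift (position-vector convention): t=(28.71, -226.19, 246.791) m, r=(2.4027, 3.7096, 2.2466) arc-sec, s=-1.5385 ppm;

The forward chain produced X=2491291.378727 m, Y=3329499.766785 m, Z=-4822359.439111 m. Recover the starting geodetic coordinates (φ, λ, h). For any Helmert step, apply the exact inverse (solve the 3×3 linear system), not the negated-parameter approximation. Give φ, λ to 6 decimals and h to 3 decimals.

φ=-49.419226°, λ=53.198955°, h=1684.404 m

start: X=2491291.3787, Y=3329499.7668, Z=-4822359.4391 m
→ Helmert⁻¹: X=2491389.5004, Y=3329647.7671, Z=-4822607.6287
→ Helmert⁻¹: X=2491452.1177, Y=3329385.3410, Z=-4822438.0250
→ Helmert⁻¹: X=2491020.3107, Y=3329688.9642, Z=-4822092.5598
→ geod (Bowring, a=6378206.400): φ=-49.41922600°, λ=53.19895500°, h=1684.4040 m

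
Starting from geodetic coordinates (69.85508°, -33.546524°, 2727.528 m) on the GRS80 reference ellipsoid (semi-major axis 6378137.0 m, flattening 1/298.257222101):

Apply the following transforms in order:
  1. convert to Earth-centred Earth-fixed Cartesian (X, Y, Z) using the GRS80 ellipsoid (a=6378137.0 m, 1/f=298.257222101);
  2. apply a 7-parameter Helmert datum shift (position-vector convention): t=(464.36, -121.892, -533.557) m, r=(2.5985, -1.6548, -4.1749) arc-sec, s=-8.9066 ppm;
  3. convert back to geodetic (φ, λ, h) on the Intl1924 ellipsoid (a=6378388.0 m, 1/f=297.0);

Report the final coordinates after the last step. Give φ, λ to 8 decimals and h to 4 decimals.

start: φ=69.855080°, λ=-33.546524°, h=2727.528 m
→ ECEF (a=6378137.000, f=1/298.257222101): X=1836939.6567, Y=-1217990.0331, Z=5968051.8812
→ Helmert 7p (PV): X=1837315.1239, Y=-1218213.4413, Z=5967464.5622
→ geod (Bowring, a=6378388.000): φ=69.85012740°, λ=-33.54597062°, h=2155.9512 m

φ=69.85012740°, λ=-33.54597062°, h=2155.9512 m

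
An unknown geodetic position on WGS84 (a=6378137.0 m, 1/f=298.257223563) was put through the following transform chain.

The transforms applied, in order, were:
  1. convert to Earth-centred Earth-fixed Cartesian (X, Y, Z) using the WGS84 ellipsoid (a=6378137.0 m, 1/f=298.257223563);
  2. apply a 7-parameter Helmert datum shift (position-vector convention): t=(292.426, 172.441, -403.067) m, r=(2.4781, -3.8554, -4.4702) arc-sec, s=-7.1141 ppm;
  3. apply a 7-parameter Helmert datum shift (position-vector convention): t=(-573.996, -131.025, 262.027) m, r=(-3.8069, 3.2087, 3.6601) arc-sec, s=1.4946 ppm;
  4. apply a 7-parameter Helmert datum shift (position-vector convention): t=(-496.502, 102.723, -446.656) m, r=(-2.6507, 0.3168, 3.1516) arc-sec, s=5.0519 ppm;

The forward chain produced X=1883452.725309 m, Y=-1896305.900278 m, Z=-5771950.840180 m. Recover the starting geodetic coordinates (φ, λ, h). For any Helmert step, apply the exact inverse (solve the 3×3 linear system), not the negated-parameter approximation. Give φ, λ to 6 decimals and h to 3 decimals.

start: X=1883452.7253, Y=-1896305.9003, Z=-5771950.8402 m
→ Helmert⁻¹: X=1883919.5991, Y=-1896353.6587, Z=-5771496.5037
→ Helmert⁻¹: X=1884546.9187, Y=-1896146.7146, Z=-5771755.5838
→ Helmert⁻¹: X=1884201.1195, Y=-1896361.1503, Z=-5771406.0105
→ geod (Bowring, a=6378137.000): φ=-65.29320900°, λ=-45.18428900°, h=-48.3150 m

φ=-65.293209°, λ=-45.184289°, h=-48.315 m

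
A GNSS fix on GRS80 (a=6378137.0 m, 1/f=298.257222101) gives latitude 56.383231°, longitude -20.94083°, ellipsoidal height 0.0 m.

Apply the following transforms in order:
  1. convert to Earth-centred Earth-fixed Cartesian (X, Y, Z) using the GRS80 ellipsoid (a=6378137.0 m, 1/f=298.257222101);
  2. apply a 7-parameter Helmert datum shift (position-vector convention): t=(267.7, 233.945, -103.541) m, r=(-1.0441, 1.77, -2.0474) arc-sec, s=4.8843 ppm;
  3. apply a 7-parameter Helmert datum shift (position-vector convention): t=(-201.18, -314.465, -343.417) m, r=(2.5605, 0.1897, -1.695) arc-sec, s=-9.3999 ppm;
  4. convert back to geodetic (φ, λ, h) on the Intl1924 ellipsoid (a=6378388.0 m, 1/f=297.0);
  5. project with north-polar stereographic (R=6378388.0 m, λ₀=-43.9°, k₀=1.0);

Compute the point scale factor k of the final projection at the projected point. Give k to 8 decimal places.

start: φ=56.383231°, λ=-20.940830°, h=0.000 m
→ ECEF (a=6378137.000, f=1/298.257222101): X=3305610.6525, Y=-1264989.8322, Z=5288185.0542
→ Helmert 7p (PV): X=3305927.3209, Y=-1264768.1091, Z=5288085.3794
→ Helmert 7p (PV): X=3305689.5356, Y=-1265163.4957, Z=5287673.5143
→ geod (Bowring, a=6378388.000): φ=56.38042986°, λ=-20.94299912°, h=-538.5322 m
→ into stereo (λ₀=-43.9°): φ=56.38042986°, λ−λ₀=22.95700088°
scale k = 1.09126692

1.09126692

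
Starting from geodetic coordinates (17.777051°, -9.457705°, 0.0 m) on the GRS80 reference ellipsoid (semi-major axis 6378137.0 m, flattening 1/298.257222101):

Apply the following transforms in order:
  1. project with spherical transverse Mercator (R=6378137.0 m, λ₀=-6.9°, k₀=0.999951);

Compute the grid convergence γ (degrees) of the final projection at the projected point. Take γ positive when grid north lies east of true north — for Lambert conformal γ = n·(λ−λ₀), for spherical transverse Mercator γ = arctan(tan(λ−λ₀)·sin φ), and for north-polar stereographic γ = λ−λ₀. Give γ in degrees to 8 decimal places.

start: φ=17.777051°, λ=-9.457705°, h=0.000 m
→ into tm (λ₀=-6.9°): φ=17.77705100°, λ−λ₀=-2.55770500°
convergence γ = -0.78137362°

-0.78137362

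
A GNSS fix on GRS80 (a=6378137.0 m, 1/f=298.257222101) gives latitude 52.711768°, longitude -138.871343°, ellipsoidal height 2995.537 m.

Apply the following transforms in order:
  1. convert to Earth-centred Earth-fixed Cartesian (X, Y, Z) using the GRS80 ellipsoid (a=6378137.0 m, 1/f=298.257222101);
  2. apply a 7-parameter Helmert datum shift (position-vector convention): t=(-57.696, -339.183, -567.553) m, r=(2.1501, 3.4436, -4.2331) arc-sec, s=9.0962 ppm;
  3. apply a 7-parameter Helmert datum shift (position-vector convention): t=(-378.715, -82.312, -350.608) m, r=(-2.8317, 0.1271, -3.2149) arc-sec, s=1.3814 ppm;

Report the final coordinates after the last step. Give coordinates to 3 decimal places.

X=-2918549.040 m, Y=-2548498.713 m, Z=5052752.617 m

start: φ=52.711768°, λ=-138.871343°, h=2995.537 m
→ ECEF (a=6378137.000, f=1/298.257222101): X=-2918077.5206, Y=-2548172.5813, Z=5053558.8884
→ Helmert 7p (PV): X=-2918129.6856, Y=-2548527.7344, Z=5053059.4591
→ Helmert 7p (PV): X=-2918549.0401, Y=-2548498.7132, Z=5052752.6170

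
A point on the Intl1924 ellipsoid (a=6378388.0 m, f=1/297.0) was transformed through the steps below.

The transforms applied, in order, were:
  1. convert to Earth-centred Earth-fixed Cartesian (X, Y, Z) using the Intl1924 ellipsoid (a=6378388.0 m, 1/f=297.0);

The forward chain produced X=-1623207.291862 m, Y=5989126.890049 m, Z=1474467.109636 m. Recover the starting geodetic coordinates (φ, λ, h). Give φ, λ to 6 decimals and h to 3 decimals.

φ=13.453807°, λ=105.164336°, h=734.881 m

start: X=-1623207.2919, Y=5989126.8900, Z=1474467.1096 m
→ geod (Bowring, a=6378388.000): φ=13.45380700°, λ=105.16433600°, h=734.8810 m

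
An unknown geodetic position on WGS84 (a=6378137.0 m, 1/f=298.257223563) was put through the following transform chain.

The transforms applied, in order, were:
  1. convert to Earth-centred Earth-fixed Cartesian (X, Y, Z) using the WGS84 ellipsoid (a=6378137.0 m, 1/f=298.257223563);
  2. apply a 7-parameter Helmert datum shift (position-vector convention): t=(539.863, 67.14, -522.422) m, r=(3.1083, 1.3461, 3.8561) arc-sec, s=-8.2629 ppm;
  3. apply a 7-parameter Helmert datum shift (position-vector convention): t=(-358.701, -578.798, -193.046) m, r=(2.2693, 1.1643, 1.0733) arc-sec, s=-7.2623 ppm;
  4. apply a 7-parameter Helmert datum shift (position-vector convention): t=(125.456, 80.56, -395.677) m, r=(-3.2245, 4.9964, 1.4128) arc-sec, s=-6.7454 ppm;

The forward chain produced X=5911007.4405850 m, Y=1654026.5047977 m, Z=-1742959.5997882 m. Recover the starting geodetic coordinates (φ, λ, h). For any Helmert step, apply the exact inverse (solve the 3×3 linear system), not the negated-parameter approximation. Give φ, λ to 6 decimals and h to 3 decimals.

start: X=5911007.4406, Y=1654026.5048, Z=-1742959.5998 m
→ Helmert⁻¹: X=5910975.3914, Y=1653943.8532, Z=-1742406.6384
→ Helmert⁻¹: X=5911395.4660, Y=1654484.7394, Z=-1742211.0795
→ Helmert⁻¹: X=5910946.7375, Y=1654294.5189, Z=-1741689.4030
→ geod (Bowring, a=6378137.000): φ=-15.94267100°, λ=15.63532000°, h=3860.7560 m

φ=-15.942671°, λ=15.635320°, h=3860.756 m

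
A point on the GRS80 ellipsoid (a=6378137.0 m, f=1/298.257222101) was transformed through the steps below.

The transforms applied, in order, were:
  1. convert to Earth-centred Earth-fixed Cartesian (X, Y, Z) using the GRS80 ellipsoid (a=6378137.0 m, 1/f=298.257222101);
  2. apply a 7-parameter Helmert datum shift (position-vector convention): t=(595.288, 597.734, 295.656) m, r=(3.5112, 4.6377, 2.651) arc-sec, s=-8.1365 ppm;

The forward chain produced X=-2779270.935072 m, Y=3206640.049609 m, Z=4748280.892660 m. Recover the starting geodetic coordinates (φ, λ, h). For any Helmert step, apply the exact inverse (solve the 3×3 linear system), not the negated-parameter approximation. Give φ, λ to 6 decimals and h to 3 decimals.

start: X=-2779270.9351, Y=3206640.0496, Z=4748280.8927 m
→ Helmert⁻¹: X=-2779954.3873, Y=3206184.9535, Z=4747906.7857
→ geod (Bowring, a=6378137.000): φ=48.40157400°, λ=130.92724700°, h=1696.2640 m

φ=48.401574°, λ=130.927247°, h=1696.264 m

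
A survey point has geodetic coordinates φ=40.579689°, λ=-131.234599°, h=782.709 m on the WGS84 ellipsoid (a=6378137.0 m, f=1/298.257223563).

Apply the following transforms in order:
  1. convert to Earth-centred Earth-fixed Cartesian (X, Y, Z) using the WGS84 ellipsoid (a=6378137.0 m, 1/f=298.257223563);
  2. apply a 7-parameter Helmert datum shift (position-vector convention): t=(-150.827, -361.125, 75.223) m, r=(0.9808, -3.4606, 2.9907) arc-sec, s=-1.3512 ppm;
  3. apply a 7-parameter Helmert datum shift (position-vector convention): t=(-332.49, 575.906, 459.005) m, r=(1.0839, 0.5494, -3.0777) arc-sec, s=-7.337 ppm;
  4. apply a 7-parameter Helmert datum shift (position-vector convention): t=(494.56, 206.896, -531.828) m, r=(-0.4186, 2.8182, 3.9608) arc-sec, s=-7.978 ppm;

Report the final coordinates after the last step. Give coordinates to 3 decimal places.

X=-3197821.692 m, Y=-3648154.812 m, Z=4127496.981 m

start: φ=40.579689°, λ=-131.234599°, h=782.709 m
→ ECEF (a=6378137.000, f=1/298.257223563): X=-3197952.8936, Y=-3648544.2917, Z=4127593.9299
→ Helmert 7p (PV): X=-3198115.7486, Y=-3648966.4817, Z=4127592.5733
→ Helmert 7p (PV): X=-3198468.2263, Y=-3648337.7741, Z=4128010.6376
→ Helmert 7p (PV): X=-3197821.6916, Y=-3648154.8123, Z=4127496.9807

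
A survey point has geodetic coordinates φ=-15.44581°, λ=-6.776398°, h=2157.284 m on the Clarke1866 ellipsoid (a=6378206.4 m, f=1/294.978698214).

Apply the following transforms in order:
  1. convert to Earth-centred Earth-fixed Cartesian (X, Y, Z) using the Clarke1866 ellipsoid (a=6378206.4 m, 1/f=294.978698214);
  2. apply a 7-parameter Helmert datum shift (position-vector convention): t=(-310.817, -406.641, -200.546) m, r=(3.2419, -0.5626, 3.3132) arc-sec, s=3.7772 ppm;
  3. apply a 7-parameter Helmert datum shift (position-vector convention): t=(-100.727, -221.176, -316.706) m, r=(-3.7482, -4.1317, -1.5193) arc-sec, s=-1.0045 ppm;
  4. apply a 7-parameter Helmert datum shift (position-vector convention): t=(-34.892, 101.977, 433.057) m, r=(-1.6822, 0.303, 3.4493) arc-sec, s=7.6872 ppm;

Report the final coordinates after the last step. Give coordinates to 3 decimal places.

X=6108098.379 m, Y=-726229.934 m, Z=-1688133.655 m

start: φ=-15.445810°, λ=-6.776398°, h=2157.284 m
→ ECEF (a=6378206.400, f=1/294.978698214): X=6108426.5215, Y=-725833.8508, Z=-1688169.5517
→ Helmert 7p (PV): X=6108155.0409, Y=-726118.5810, Z=-1688371.2212
→ Helmert 7p (PV): X=6108076.6496, Y=-726414.6996, Z=-1688550.6837
→ Helmert 7p (PV): X=6108098.3789, Y=-726229.9336, Z=-1688133.6553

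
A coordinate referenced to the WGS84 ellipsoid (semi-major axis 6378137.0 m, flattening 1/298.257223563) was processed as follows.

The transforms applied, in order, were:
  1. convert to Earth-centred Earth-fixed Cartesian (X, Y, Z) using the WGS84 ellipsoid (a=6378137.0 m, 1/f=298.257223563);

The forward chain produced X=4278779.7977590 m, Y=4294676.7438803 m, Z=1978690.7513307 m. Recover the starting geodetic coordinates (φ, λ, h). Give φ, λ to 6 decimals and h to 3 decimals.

start: X=4278779.7978, Y=4294676.7439, Z=1978690.7513 m
→ geod (Bowring, a=6378137.000): φ=18.18994800°, λ=45.10623800°, h=1032.5600 m

φ=18.189948°, λ=45.106238°, h=1032.560 m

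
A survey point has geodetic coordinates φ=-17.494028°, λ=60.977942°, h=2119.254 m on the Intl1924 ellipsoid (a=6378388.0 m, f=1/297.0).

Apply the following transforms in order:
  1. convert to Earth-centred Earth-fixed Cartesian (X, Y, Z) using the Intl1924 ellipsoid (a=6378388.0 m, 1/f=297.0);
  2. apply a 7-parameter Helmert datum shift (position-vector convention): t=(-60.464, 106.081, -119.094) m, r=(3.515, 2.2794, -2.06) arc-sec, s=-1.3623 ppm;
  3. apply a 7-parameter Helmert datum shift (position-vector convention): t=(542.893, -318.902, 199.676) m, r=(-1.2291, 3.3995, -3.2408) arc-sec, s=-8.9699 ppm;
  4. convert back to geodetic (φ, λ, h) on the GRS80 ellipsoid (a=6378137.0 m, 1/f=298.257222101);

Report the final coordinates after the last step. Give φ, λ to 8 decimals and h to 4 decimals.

start: φ=-17.494028°, λ=60.977942°, h=2119.254 m
→ ECEF (a=6378388.000, f=1/297.0): X=2953205.1171, Y=5322889.2125, Z=-1905710.0598
→ Helmert 7p (PV): X=2953172.7307, Y=5322991.0236, Z=-1905768.4847
→ Helmert 7p (PV): X=2953741.3581, Y=5322566.6194, Z=-1905632.1043
→ geod (Bowring, a=6378137.000): φ=-17.49294401°, λ=60.97205533°, h=2317.7043 m

φ=-17.49294401°, λ=60.97205533°, h=2317.7043 m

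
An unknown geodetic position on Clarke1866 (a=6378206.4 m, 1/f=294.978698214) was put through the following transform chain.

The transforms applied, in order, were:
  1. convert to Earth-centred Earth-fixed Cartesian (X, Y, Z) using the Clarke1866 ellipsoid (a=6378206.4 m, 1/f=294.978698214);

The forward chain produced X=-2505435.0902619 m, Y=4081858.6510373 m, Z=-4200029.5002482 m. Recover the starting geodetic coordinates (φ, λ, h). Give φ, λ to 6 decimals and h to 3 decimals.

φ=-41.441589°, λ=121.541503°, h=1386.929 m

start: X=-2505435.0903, Y=4081858.6510, Z=-4200029.5002 m
→ geod (Bowring, a=6378206.400): φ=-41.44158900°, λ=121.54150300°, h=1386.9290 m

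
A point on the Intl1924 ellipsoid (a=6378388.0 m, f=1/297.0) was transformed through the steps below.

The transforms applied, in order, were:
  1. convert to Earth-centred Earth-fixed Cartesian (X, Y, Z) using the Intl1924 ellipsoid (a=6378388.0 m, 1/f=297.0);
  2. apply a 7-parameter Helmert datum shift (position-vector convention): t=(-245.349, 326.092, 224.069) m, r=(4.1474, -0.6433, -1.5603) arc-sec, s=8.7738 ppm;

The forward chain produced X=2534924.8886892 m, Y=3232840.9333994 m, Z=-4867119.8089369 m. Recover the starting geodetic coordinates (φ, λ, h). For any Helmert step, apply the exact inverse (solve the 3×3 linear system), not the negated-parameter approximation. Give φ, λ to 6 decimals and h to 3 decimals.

φ=-50.026715°, λ=51.893668°, h=3369.337 m

start: X=2534924.8887, Y=3232840.9334, Z=-4867119.8089 m
→ Helmert⁻¹: X=2535108.3627, Y=3232407.7881, Z=-4867374.0743
→ geod (Bowring, a=6378388.000): φ=-50.02671500°, λ=51.89366800°, h=3369.3370 m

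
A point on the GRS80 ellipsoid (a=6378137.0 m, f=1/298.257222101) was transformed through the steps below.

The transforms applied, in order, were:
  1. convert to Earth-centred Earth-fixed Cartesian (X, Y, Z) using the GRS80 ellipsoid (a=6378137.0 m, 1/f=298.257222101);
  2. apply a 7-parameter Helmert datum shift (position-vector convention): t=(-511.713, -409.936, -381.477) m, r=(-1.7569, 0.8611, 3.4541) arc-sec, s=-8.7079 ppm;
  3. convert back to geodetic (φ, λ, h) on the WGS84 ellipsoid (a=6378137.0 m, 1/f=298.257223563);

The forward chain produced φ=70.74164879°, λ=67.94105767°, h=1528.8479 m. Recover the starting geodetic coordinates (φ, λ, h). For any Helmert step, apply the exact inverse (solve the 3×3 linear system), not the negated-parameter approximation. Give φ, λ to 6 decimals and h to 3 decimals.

start: φ=70.741649°, λ=67.941058°, h=1528.848 m
→ ECEF (a=6378137.000, f=1/298.257223563): X=792618.9765, Y=1956004.9993, Z=6000279.1539
→ Helmert⁻¹: X=793145.3059, Y=1956367.5774, Z=6000732.8594
→ geod (Bowring, a=6378137.000): φ=70.73847500°, λ=67.93151400°, h=2133.2150 m

φ=70.738475°, λ=67.931514°, h=2133.215 m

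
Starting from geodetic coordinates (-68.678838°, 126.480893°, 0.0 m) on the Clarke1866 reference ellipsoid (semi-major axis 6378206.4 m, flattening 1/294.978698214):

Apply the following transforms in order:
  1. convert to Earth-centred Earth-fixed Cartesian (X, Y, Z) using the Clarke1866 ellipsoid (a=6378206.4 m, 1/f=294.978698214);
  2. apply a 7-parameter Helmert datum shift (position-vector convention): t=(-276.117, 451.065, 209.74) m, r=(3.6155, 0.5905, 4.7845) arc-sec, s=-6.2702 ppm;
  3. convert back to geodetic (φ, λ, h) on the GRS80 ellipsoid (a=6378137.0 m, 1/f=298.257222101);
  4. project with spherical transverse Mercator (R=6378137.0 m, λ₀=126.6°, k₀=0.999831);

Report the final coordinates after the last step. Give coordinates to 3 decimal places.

start: φ=-68.678838°, λ=126.480893°, h=0.000 m
→ ECEF (a=6378206.400, f=1/294.978698214): X=-1382890.8661, Y=1870173.7480, Z=-5918854.5027
→ Helmert 7p (PV): X=-1383218.6367, Y=1870684.7570, Z=-5918570.9104
→ geod (Bowring, a=6378137.000): φ=-68.67140599°, λ=126.47990109°, h=-180.8473 m
→ tm (R=6378137.0, λ₀=126.6°): E=-4861.8240, N=-7643178.7784

E=-4861.824 m, N=-7643178.778 m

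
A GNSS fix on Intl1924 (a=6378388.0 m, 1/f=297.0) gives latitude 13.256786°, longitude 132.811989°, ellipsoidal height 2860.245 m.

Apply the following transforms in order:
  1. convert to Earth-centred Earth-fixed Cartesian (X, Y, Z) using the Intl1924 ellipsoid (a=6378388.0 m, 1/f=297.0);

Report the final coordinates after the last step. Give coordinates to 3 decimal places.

start: φ=13.256786°, λ=132.811989°, h=2860.245 m
→ ECEF (a=6378388.000, f=1/297.0): X=-4221846.2883, Y=4557266.0618, Z=1453744.1032

X=-4221846.288 m, Y=4557266.062 m, Z=1453744.103 m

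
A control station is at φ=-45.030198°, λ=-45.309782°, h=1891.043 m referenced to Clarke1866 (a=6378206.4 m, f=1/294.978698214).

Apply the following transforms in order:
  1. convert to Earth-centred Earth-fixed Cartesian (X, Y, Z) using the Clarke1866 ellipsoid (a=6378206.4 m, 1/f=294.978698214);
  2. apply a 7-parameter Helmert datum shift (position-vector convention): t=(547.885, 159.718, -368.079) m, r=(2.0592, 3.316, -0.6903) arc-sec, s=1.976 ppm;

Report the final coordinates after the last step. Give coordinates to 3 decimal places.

X=3176936.795 m, Y=-3210813.555 m, Z=-4491315.610 m

start: φ=-45.030198°, λ=-45.309782°, h=1891.043 m
→ ECEF (a=6378206.400, f=1/294.978698214): X=3176465.5766, Y=-3211001.1307, Z=-4490855.5348
→ Helmert 7p (PV): X=3176936.7951, Y=-3210813.5546, Z=-4491315.6104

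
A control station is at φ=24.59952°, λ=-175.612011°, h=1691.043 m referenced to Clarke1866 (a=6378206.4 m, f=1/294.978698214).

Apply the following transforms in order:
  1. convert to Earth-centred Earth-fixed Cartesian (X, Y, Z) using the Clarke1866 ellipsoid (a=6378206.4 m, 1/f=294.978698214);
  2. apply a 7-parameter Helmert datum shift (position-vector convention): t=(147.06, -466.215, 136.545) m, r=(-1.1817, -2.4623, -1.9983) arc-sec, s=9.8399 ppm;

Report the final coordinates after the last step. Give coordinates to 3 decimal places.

start: φ=24.599520°, λ=-175.612011°, h=1691.043 m
→ ECEF (a=6378206.400, f=1/294.978698214): X=-5787245.9994, Y=-444083.9585, Z=2639356.7485
→ Helmert 7p (PV): X=-5787191.6955, Y=-444483.3545, Z=2639452.7224

X=-5787191.695 m, Y=-444483.355 m, Z=2639452.722 m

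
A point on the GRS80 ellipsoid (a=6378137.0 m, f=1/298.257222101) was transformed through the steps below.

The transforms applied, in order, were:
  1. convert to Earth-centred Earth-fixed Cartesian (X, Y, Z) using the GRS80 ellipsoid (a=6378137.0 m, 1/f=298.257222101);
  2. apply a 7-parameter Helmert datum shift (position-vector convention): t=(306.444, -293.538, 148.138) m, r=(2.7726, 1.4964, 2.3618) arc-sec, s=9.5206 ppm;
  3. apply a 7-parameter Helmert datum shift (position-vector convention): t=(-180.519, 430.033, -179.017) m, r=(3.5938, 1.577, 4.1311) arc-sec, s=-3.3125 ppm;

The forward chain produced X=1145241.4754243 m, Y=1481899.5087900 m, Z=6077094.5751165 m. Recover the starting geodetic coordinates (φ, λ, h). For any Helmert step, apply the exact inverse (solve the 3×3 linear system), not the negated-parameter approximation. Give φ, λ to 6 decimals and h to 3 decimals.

start: X=1145241.4754, Y=1481899.5088, Z=6077094.5751 m
→ Helmert⁻¹: X=1145408.9976, Y=1481557.3286, Z=6077276.6669
→ Helmert⁻¹: X=1145064.5324, Y=1481905.3347, Z=6077059.0590
→ geod (Bowring, a=6378137.000): φ=72.98037000°, λ=52.30682800°, h=478.6970 m

φ=72.980370°, λ=52.306828°, h=478.697 m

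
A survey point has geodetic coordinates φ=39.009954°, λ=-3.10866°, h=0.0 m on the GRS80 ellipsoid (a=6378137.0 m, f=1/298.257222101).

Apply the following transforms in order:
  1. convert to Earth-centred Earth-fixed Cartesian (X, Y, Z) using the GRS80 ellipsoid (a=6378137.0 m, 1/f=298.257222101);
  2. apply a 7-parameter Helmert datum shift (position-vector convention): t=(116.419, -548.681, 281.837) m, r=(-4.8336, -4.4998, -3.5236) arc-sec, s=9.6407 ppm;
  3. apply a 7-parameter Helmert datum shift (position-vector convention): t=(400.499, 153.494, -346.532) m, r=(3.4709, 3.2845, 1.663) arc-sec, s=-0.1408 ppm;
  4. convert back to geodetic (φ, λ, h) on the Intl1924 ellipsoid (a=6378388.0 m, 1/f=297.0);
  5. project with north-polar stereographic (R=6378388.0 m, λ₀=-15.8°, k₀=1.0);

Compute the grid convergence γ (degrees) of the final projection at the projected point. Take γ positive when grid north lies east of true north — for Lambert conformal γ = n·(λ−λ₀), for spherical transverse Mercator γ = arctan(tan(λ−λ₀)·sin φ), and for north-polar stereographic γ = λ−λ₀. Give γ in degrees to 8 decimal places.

12.68688075

start: φ=39.009954°, λ=-3.108660°, h=0.000 m
→ ECEF (a=6378137.000, f=1/298.257222101): X=4955329.2477, Y=-269122.2177, Z=3993175.7466
→ Helmert 7p (PV): X=4955401.7276, Y=-269664.5686, Z=3993610.4921
→ Helmert 7p (PV): X=4955867.2961, Y=-269538.2861, Z=3993179.9517
→ geod (Bowring, a=6378388.000): φ=39.00761386°, λ=-3.11311925°, h=222.7925 m
→ into stereo (λ₀=-15.8°): φ=39.00761386°, λ−λ₀=12.68688075°
convergence γ = 12.68688075°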